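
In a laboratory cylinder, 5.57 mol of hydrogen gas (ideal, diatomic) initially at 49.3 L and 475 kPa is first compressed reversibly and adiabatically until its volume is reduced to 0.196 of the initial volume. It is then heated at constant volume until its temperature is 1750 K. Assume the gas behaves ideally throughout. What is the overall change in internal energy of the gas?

144000 J

T₁ = P₁V₁/(nR) = 475×49.3/(5.57×8.314) = 506 K.
Step 1 — Adiabatic: TV^(γ−1) = const ⇒ T₂ = 506×(5.10)^0.400 = 970 K; PV^γ = const ⇒ P₂ = 4650 kPa.
ΔU = nCvΔT = 5.57×20.8×(970−506) = 53800 J.
Q = 0 for an adiabatic process, so W = −ΔU = -53800 J.
State after step 1: P = 4650 kPa, V = 9.66 L, T = 970 K.
Step 2 — Isochoric: V stays 9.66 L; P/T = const ⇒ T₂ = 1750 K, P₂ = 8390 kPa.
W = 0 (no volume change).
ΔU = nCvΔT = 5.57×20.8×(1750−970) = 90300 J.
Q = ΔU = 90300 J.
Net over both steps: W = -53800 J, Q = 90300 J, ΔU = 144000 J.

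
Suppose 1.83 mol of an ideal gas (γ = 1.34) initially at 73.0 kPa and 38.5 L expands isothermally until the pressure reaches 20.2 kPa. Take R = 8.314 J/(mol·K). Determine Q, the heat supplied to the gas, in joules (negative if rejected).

3610 J

T₁ = P₁V₁/(nR) = 73.0×38.5/(1.83×8.314) = 185 K.
Isothermal: T stays 185 K; PV = const ⇒ V₂ = 139 L, P₂ = 20.2 kPa.
ΔU = 0 (ideal gas, T constant).
W = nRT ln(V₂/V₁) = 1.83×8.314×185×ln(3.61) = 3610 J.
Q = ΔU + W = 3610 J.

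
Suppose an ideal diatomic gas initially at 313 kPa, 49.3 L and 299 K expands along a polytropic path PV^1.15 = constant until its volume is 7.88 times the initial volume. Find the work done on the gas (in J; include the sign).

-27400 J

n = P₁V₁/(RT₁) = 313×49.3/(8.314×299) = 6.21 mol.
Polytropic n=1.15: T₂ = T₁(V₁/V₂)^(n−1) = 299×(0.127)^0.15 = 219 K; P₂ = P₁(V₁/V₂)^n = 29.1 kPa.
W = (P₁V₁−P₂V₂)/(n−1) = (313×49.3−29.1×388)/0.15 = 27400 J.
Work done on the gas = −W_by = -27400 J.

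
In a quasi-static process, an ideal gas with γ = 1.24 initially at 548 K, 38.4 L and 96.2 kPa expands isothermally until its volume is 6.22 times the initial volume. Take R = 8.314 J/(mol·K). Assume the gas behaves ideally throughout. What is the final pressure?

15.5 kPa

Isothermal: T stays 548 K; PV = const ⇒ V₂ = 239 L, P₂ = 15.5 kPa.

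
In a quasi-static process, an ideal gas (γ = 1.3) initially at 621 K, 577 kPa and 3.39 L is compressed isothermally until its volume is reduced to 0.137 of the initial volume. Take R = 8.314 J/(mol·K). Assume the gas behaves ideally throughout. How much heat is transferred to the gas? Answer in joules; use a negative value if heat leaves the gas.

-3890 J

n = P₁V₁/(RT₁) = 577×3.39/(8.314×621) = 0.379 mol.
Isothermal: T stays 621 K; PV = const ⇒ V₂ = 0.464 L, P₂ = 4210 kPa.
ΔU = 0 (ideal gas, T constant).
W = nRT ln(V₂/V₁) = 0.379×8.314×621×ln(0.137) = -3890 J.
Q = ΔU + W = -3890 J.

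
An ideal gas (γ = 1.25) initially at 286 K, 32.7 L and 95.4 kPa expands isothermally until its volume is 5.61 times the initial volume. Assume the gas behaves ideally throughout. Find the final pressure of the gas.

Isothermal: T stays 286 K; PV = const ⇒ V₂ = 183 L, P₂ = 17.0 kPa.

17.0 kPa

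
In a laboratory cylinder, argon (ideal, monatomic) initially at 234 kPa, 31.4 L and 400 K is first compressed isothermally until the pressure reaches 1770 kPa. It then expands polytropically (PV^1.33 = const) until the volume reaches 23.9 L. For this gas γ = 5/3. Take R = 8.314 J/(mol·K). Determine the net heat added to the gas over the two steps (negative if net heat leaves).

n = P₁V₁/(RT₁) = 234×31.4/(8.314×400) = 2.21 mol.
Step 1 — Isothermal: T stays 400 K; PV = const ⇒ V₂ = 4.15 L, P₂ = 1770 kPa.
ΔU = 0 (ideal gas, T constant).
W = nRT ln(V₂/V₁) = 2.21×8.314×400×ln(0.132) = -14900 J.
Q = ΔU + W = -14900 J.
State after step 1: P = 1770 kPa, V = 4.15 L, T = 400 K.
Step 2 — Polytropic n=1.33: T₂ = T₁(V₁/V₂)^(n−1) = 400×(0.174)^0.33 = 224 K; P₂ = P₁(V₁/V₂)^n = 173 kPa.
W = (P₁V₁−P₂V₂)/(n−1) = (1770×4.15−173×23.9)/0.33 = 9770 J.
ΔU = nCvΔT = 2.21×12.5×(224−400) = -4840 J.
Q = ΔU + W = 4930 J.
Net over both steps: W = -5100 J, Q = -9930 J, ΔU = -4840 J.

-9930 J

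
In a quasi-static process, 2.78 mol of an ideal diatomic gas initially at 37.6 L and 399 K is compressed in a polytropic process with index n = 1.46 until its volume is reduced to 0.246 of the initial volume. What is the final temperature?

761 K

P₁ = nRT₁/V₁ = 2.78×8.314×399/37.6 = 245 kPa.
Polytropic n=1.46: T₂ = T₁(V₁/V₂)^(n−1) = 399×(4.07)^0.46 = 761 K; P₂ = P₁(V₁/V₂)^n = 1900 kPa.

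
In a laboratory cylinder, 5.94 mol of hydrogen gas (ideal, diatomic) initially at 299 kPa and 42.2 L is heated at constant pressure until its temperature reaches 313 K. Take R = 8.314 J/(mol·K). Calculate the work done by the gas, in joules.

T₁ = P₁V₁/(nR) = 299×42.2/(5.94×8.314) = 255 K.
Isobaric: P stays 299 kPa; V/T = const ⇒ T₂ = 313 K, V₂ = 51.7 L.
W = PΔV = 299×(51.7−42.2) kPa·L = 2840 J.

2840 J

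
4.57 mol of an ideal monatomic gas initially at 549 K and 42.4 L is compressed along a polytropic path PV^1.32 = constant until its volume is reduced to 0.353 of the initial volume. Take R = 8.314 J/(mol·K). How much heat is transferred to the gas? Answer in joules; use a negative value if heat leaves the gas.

-13400 J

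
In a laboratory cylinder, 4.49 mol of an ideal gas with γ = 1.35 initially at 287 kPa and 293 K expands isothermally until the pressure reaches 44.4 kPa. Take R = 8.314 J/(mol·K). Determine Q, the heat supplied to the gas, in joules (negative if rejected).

V₁ = nRT₁/P₁ = 4.49×8.314×293/287 = 38.1 L.
Isothermal: T stays 293 K; PV = const ⇒ V₂ = 246 L, P₂ = 44.4 kPa.
ΔU = 0 (ideal gas, T constant).
W = nRT ln(V₂/V₁) = 4.49×8.314×293×ln(6.46) = 20400 J.
Q = ΔU + W = 20400 J.

20400 J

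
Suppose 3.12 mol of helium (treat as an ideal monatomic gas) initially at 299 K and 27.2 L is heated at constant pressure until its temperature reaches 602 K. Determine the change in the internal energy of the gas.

P₁ = nRT₁/V₁ = 3.12×8.314×299/27.2 = 285 kPa.
Isobaric: P stays 285 kPa; V/T = const ⇒ T₂ = 602 K, V₂ = 54.8 L.
For an ideal gas ΔU = nCvΔT with Cv = (3/2)R = 12.5 J/(mol·K).
ΔU = 3.12×12.5×(602−299) = 11800 J.

11800 J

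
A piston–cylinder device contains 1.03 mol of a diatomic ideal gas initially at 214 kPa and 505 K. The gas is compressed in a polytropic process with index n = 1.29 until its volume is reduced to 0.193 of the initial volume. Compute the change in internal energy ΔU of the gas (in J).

6610 J

V₁ = nRT₁/P₁ = 1.03×8.314×505/214 = 20.2 L.
Polytropic n=1.29: T₂ = T₁(V₁/V₂)^(n−1) = 505×(5.18)^0.29 = 814 K; P₂ = P₁(V₁/V₂)^n = 1790 kPa.
For an ideal gas ΔU = nCvΔT with Cv = (5/2)R = 20.8 J/(mol·K).
ΔU = 1.03×20.8×(814−505) = 6610 J.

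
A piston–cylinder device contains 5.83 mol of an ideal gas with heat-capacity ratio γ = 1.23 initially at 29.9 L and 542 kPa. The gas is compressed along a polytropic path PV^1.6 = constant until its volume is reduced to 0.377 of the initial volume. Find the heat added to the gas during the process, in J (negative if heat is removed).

34600 J

T₁ = P₁V₁/(nR) = 542×29.9/(5.83×8.314) = 334 K.
Polytropic n=1.6: T₂ = T₁(V₁/V₂)^(n−1) = 334×(2.65)^0.60 = 600 K; P₂ = P₁(V₁/V₂)^n = 2580 kPa.
W = (P₁V₁−P₂V₂)/(n−1) = (542×29.9−2580×11.3)/0.60 = -21500 J.
ΔU = nCvΔT = 5.83×36.1×(600−334) = 56100 J.
Q = ΔU + W = 34600 J.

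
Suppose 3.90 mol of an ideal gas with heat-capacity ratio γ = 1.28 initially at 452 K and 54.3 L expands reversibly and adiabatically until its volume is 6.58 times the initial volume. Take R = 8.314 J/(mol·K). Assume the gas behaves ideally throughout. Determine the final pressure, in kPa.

24.2 kPa

P₁ = nRT₁/V₁ = 3.90×8.314×452/54.3 = 270 kPa.
Adiabatic: TV^(γ−1) = const ⇒ T₂ = 452×(0.152)^0.280 = 267 K; PV^γ = const ⇒ P₂ = 24.2 kPa.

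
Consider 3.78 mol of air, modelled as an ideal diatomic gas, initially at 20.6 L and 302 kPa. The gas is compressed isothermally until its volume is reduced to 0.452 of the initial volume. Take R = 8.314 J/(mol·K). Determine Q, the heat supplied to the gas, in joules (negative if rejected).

T₁ = P₁V₁/(nR) = 302×20.6/(3.78×8.314) = 198 K.
Isothermal: T stays 198 K; PV = const ⇒ V₂ = 9.31 L, P₂ = 668 kPa.
ΔU = 0 (ideal gas, T constant).
W = nRT ln(V₂/V₁) = 3.78×8.314×198×ln(0.452) = -4940 J.
Q = ΔU + W = -4940 J.

-4940 J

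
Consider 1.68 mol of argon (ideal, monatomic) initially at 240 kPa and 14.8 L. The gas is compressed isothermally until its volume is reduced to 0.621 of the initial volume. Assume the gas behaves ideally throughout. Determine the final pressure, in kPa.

T₁ = P₁V₁/(nR) = 240×14.8/(1.68×8.314) = 254 K.
Isothermal: T stays 254 K; PV = const ⇒ V₂ = 9.19 L, P₂ = 386 kPa.

386 kPa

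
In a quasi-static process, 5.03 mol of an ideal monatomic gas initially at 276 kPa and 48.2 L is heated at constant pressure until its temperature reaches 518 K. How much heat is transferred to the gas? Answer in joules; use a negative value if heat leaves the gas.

20900 J

T₁ = P₁V₁/(nR) = 276×48.2/(5.03×8.314) = 318 K.
Isobaric: P stays 276 kPa; V/T = const ⇒ T₂ = 518 K, V₂ = 78.5 L.
W = PΔV = 276×(78.5−48.2) kPa·L = 8360 J.
ΔU = nCvΔT = 5.03×12.5×(518−318) = 12500 J.
Q = ΔU + W = nCpΔT = 20900 J.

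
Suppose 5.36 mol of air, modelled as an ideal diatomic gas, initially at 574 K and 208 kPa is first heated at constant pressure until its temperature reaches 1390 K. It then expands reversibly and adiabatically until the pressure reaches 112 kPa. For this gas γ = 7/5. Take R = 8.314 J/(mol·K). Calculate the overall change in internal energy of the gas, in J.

V₁ = nRT₁/P₁ = 5.36×8.314×574/208 = 123 L.
Step 1 — Isobaric: P stays 208 kPa; V/T = const ⇒ T₂ = 1390 K, V₂ = 298 L.
W = PΔV = 208×(298−123) kPa·L = 36400 J.
ΔU = nCvΔT = 5.36×20.8×(1390−574) = 90900 J.
Q = ΔU + W = nCpΔT = 127000 J.
State after step 1: P = 208 kPa, V = 298 L, T = 1390 K.
Step 2 — Adiabatic: T₂/T₁ = (P₂/P₁)^((γ−1)/γ) ⇒ T₂ = 1390×(0.538)^0.286 = 1160 K; V₂ = 463 L.
ΔU = nCvΔT = 5.36×20.8×(1160−1390) = -25100 J.
Q = 0 for an adiabatic process, so W = −ΔU = 25100 J.
Net over both steps: W = 61500 J, Q = 127000 J, ΔU = 65800 J.

65800 J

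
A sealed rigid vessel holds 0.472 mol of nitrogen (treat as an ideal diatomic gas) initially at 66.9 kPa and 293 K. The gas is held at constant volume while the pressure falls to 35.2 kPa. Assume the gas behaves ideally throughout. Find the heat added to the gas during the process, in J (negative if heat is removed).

-1360 J

V₁ = nRT₁/P₁ = 0.472×8.314×293/66.9 = 17.2 L.
Isochoric: V stays 17.2 L; P/T = const ⇒ T₂ = 154 K, P₂ = 35.2 kPa.
W = 0 (no volume change).
ΔU = nCvΔT = 0.472×20.8×(154−293) = -1360 J.
Q = ΔU = -1360 J.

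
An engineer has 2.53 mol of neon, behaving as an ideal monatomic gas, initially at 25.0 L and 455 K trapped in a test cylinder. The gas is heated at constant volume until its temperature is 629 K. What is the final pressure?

529 kPa

P₁ = nRT₁/V₁ = 2.53×8.314×455/25.0 = 383 kPa.
Isochoric: V stays 25.0 L; P/T = const ⇒ T₂ = 629 K, P₂ = 529 kPa.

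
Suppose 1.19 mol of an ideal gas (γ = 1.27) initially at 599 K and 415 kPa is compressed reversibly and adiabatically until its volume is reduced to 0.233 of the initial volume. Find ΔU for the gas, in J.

10600 J

V₁ = nRT₁/P₁ = 1.19×8.314×599/415 = 14.3 L.
Adiabatic: TV^(γ−1) = const ⇒ T₂ = 599×(4.29)^0.270 = 888 K; PV^γ = const ⇒ P₂ = 2640 kPa.
For an ideal gas ΔU = nCvΔT with Cv = R/(γ−1) = 30.8 J/(mol·K).
ΔU = 1.19×30.8×(888−599) = 10600 J.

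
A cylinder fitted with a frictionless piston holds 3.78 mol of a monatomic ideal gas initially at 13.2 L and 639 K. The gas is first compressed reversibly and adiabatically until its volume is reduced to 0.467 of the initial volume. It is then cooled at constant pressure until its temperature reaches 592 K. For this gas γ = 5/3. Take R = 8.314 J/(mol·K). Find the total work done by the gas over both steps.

-34700 J

P₁ = nRT₁/V₁ = 3.78×8.314×639/13.2 = 1520 kPa.
Step 1 — Adiabatic: TV^(γ−1) = const ⇒ T₂ = 639×(2.14)^0.667 = 1060 K; PV^γ = const ⇒ P₂ = 5410 kPa.
ΔU = nCvΔT = 3.78×12.5×(1060−639) = 19900 J.
Q = 0 for an adiabatic process, so W = −ΔU = -19900 J.
State after step 1: P = 5410 kPa, V = 6.16 L, T = 1060 K.
Step 2 — Isobaric: P stays 5410 kPa; V/T = const ⇒ T₂ = 592 K, V₂ = 3.44 L.
W = PΔV = 5410×(3.44−6.16) kPa·L = -14800 J.
ΔU = nCvΔT = 3.78×12.5×(592−1060) = -22100 J.
Q = ΔU + W = nCpΔT = -36900 J.
Net over both steps: W = -34700 J, Q = -36900 J, ΔU = -2220 J.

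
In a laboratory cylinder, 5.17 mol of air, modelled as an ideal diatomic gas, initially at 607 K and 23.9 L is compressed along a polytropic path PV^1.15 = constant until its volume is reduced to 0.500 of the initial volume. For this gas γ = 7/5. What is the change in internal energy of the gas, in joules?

7150 J

P₁ = nRT₁/V₁ = 5.17×8.314×607/23.9 = 1090 kPa.
Polytropic n=1.15: T₂ = T₁(V₁/V₂)^(n−1) = 607×(2.00)^0.15 = 674 K; P₂ = P₁(V₁/V₂)^n = 2420 kPa.
For an ideal gas ΔU = nCvΔT with Cv = (5/2)R = 20.8 J/(mol·K).
ΔU = 5.17×20.8×(674−607) = 7150 J.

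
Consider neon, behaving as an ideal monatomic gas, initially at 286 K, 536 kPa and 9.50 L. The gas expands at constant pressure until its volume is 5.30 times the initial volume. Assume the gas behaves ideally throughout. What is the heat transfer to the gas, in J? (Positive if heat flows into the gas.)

54700 J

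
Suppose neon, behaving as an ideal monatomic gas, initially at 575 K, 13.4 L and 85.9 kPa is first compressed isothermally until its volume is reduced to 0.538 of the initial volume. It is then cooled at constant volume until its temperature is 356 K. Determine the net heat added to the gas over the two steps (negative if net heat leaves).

n = P₁V₁/(RT₁) = 85.9×13.4/(8.314×575) = 0.241 mol.
Step 1 — Isothermal: T stays 575 K; PV = const ⇒ V₂ = 7.21 L, P₂ = 160 kPa.
ΔU = 0 (ideal gas, T constant).
W = nRT ln(V₂/V₁) = 0.241×8.314×575×ln(0.538) = -714 J.
Q = ΔU + W = -714 J.
State after step 1: P = 160 kPa, V = 7.21 L, T = 575 K.
Step 2 — Isochoric: V stays 7.21 L; P/T = const ⇒ T₂ = 356 K, P₂ = 98.9 kPa.
W = 0 (no volume change).
ΔU = nCvΔT = 0.241×12.5×(356−575) = -658 J.
Q = ΔU = -658 J.
Net over both steps: W = -714 J, Q = -1370 J, ΔU = -658 J.

-1370 J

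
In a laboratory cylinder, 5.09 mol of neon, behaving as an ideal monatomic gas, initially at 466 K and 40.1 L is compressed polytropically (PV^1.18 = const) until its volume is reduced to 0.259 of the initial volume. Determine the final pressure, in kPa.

P₁ = nRT₁/V₁ = 5.09×8.314×466/40.1 = 492 kPa.
Polytropic n=1.18: T₂ = T₁(V₁/V₂)^(n−1) = 466×(3.86)^0.18 = 594 K; P₂ = P₁(V₁/V₂)^n = 2420 kPa.

2420 kPa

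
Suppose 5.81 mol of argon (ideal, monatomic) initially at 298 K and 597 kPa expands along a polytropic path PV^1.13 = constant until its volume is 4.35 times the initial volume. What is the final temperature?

V₁ = nRT₁/P₁ = 5.81×8.314×298/597 = 24.1 L.
Polytropic n=1.13: T₂ = T₁(V₁/V₂)^(n−1) = 298×(0.230)^0.13 = 246 K; P₂ = P₁(V₁/V₂)^n = 113 kPa.

246 K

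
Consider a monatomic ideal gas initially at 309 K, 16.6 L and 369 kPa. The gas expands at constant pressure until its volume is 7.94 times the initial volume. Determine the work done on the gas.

n = P₁V₁/(RT₁) = 369×16.6/(8.314×309) = 2.38 mol.
Isobaric: P stays 369 kPa; V/T = const ⇒ T₂ = 2450 K, V₂ = 132 L.
W = PΔV = 369×(132−16.6) kPa·L = 42500 J.
Work done on the gas = −W_by = -42500 J.

-42500 J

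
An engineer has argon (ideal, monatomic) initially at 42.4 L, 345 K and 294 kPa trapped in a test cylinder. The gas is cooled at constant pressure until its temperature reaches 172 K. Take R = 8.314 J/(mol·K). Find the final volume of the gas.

21.1 L

Isobaric: P stays 294 kPa; V/T = const ⇒ T₂ = 172 K, V₂ = 21.1 L.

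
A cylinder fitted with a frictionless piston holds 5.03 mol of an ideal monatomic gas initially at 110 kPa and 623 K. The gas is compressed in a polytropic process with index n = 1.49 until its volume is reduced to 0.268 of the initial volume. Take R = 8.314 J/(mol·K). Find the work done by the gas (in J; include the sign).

-48200 J

V₁ = nRT₁/P₁ = 5.03×8.314×623/110 = 237 L.
Polytropic n=1.49: T₂ = T₁(V₁/V₂)^(n−1) = 623×(3.73)^0.49 = 1190 K; P₂ = P₁(V₁/V₂)^n = 782 kPa.
W = (P₁V₁−P₂V₂)/(n−1) = (110×237−782×63.5)/0.49 = -48200 J.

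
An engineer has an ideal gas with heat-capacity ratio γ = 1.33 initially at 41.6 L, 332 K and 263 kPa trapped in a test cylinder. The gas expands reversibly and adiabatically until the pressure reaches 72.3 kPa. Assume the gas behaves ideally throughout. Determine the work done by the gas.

9090 J

n = P₁V₁/(RT₁) = 263×41.6/(8.314×332) = 3.96 mol.
Adiabatic: T₂/T₁ = (P₂/P₁)^((γ−1)/γ) ⇒ T₂ = 332×(0.275)^0.248 = 241 K; V₂ = 110 L.
ΔU = nCvΔT = 3.96×25.2×(241−332) = -9090 J.
Q = 0 for an adiabatic process, so W = −ΔU = 9090 J.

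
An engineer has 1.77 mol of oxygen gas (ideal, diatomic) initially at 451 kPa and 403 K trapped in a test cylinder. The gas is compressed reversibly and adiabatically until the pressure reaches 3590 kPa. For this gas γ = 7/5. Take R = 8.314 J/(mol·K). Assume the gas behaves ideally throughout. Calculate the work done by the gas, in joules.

-12000 J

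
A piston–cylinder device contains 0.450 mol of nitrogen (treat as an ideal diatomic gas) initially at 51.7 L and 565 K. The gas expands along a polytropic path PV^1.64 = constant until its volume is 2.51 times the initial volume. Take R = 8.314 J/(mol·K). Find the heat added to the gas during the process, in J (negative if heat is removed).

-882 J

P₁ = nRT₁/V₁ = 0.450×8.314×565/51.7 = 40.9 kPa.
Polytropic n=1.64: T₂ = T₁(V₁/V₂)^(n−1) = 565×(0.398)^0.64 = 314 K; P₂ = P₁(V₁/V₂)^n = 9.04 kPa.
W = (P₁V₁−P₂V₂)/(n−1) = (40.9×51.7−9.04×130)/0.64 = 1470 J.
ΔU = nCvΔT = 0.450×20.8×(314−565) = -2350 J.
Q = ΔU + W = -882 J.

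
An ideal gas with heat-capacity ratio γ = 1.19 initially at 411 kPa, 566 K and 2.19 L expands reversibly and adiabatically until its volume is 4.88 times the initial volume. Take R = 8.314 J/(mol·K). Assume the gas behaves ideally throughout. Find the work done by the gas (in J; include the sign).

n = P₁V₁/(RT₁) = 411×2.19/(8.314×566) = 0.191 mol.
Adiabatic: TV^(γ−1) = const ⇒ T₂ = 566×(0.205)^0.190 = 419 K; PV^γ = const ⇒ P₂ = 62.3 kPa.
ΔU = nCvΔT = 0.191×43.8×(419−566) = -1230 J.
Q = 0 for an adiabatic process, so W = −ΔU = 1230 J.

1230 J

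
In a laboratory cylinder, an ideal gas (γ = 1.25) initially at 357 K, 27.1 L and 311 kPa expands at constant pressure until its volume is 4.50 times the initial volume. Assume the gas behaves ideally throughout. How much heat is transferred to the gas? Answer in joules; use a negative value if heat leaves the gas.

n = P₁V₁/(RT₁) = 311×27.1/(8.314×357) = 2.84 mol.
Isobaric: P stays 311 kPa; V/T = const ⇒ T₂ = 1610 K, V₂ = 122 L.
W = PΔV = 311×(122−27.1) kPa·L = 29500 J.
ΔU = nCvΔT = 2.84×33.3×(1610−357) = 118000 J.
Q = ΔU + W = nCpΔT = 147000 J.

147000 J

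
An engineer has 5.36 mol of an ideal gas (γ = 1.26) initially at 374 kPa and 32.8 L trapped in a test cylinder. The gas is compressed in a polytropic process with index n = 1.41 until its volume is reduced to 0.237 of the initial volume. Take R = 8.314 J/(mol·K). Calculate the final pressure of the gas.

2850 kPa

T₁ = P₁V₁/(nR) = 374×32.8/(5.36×8.314) = 275 K.
Polytropic n=1.41: T₂ = T₁(V₁/V₂)^(n−1) = 275×(4.22)^0.41 = 497 K; P₂ = P₁(V₁/V₂)^n = 2850 kPa.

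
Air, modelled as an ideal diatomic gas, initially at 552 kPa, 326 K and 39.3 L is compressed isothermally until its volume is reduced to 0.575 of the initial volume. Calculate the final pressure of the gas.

Isothermal: T stays 326 K; PV = const ⇒ V₂ = 22.6 L, P₂ = 960 kPa.

960 kPa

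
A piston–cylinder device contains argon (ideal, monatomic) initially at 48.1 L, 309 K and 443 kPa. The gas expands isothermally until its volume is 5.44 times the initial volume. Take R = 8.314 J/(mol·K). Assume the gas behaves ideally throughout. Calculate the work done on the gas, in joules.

-36100 J

n = P₁V₁/(RT₁) = 443×48.1/(8.314×309) = 8.29 mol.
Isothermal: T stays 309 K; PV = const ⇒ V₂ = 262 L, P₂ = 81.4 kPa.
W = nRT ln(V₂/V₁) = 8.29×8.314×309×ln(5.44) = 36100 J.
Work done on the gas = −W_by = -36100 J.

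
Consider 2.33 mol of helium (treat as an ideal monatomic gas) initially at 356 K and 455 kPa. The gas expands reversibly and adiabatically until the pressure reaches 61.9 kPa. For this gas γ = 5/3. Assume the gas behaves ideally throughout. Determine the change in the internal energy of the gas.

-5690 J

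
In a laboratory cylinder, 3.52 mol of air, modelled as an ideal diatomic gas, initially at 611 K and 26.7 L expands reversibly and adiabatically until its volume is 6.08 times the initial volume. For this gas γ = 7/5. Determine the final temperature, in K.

P₁ = nRT₁/V₁ = 3.52×8.314×611/26.7 = 670 kPa.
Adiabatic: TV^(γ−1) = const ⇒ T₂ = 611×(0.164)^0.400 = 297 K; PV^γ = const ⇒ P₂ = 53.5 kPa.

297 K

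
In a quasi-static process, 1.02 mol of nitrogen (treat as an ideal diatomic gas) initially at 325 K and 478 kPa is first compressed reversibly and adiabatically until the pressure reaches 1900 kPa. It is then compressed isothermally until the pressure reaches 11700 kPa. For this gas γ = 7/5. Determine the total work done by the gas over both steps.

-10800 J

V₁ = nRT₁/P₁ = 1.02×8.314×325/478 = 5.77 L.
Step 1 — Adiabatic: T₂/T₁ = (P₂/P₁)^((γ−1)/γ) ⇒ T₂ = 325×(3.97)^0.286 = 482 K; V₂ = 2.15 L.
ΔU = nCvΔT = 1.02×20.8×(482−325) = 3330 J.
Q = 0 for an adiabatic process, so W = −ΔU = -3330 J.
State after step 1: P = 1900 kPa, V = 2.15 L, T = 482 K.
Step 2 — Isothermal: T stays 482 K; PV = const ⇒ V₂ = 0.349 L, P₂ = 11700 kPa.
ΔU = 0 (ideal gas, T constant).
W = nRT ln(V₂/V₁) = 1.02×8.314×482×ln(0.162) = -7430 J.
Q = ΔU + W = -7430 J.
Net over both steps: W = -10800 J, Q = -7430 J, ΔU = 3330 J.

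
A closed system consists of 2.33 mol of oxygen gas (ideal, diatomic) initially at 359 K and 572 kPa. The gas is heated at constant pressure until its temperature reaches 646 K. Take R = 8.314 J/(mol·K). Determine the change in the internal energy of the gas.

V₁ = nRT₁/P₁ = 2.33×8.314×359/572 = 12.2 L.
Isobaric: P stays 572 kPa; V/T = const ⇒ T₂ = 646 K, V₂ = 21.9 L.
For an ideal gas ΔU = nCvΔT with Cv = (5/2)R = 20.8 J/(mol·K).
ΔU = 2.33×20.8×(646−359) = 13900 J.

13900 J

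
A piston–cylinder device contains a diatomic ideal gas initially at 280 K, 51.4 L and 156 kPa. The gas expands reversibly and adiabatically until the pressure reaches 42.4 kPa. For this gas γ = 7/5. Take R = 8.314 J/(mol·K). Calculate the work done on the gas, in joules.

-6230 J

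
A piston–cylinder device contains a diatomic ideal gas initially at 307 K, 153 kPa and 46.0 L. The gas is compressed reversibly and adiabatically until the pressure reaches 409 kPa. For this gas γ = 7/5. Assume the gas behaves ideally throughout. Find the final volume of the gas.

22.8 L

Adiabatic: T₂/T₁ = (P₂/P₁)^((γ−1)/γ) ⇒ T₂ = 307×(2.67)^0.286 = 407 K; V₂ = 22.8 L.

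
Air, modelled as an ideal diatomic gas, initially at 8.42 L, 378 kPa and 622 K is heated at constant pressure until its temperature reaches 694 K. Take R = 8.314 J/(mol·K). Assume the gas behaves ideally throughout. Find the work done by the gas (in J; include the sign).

368 J

n = P₁V₁/(RT₁) = 378×8.42/(8.314×622) = 0.615 mol.
Isobaric: P stays 378 kPa; V/T = const ⇒ T₂ = 694 K, V₂ = 9.39 L.
W = PΔV = 378×(9.39−8.42) kPa·L = 368 J.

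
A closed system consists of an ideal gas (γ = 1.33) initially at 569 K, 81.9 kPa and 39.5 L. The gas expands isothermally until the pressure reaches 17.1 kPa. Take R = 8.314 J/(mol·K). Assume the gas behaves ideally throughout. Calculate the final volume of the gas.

189 L

Isothermal: T stays 569 K; PV = const ⇒ V₂ = 189 L, P₂ = 17.1 kPa.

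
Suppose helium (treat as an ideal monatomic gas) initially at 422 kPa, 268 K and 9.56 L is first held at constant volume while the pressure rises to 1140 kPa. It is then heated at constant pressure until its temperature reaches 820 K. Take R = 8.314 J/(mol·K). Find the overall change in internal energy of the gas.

n = P₁V₁/(RT₁) = 422×9.56/(8.314×268) = 1.81 mol.
Step 1 — Isochoric: V stays 9.56 L; P/T = const ⇒ T₂ = 724 K, P₂ = 1140 kPa.
W = 0 (no volume change).
ΔU = nCvΔT = 1.81×12.5×(724−268) = 10300 J.
Q = ΔU = 10300 J.
State after step 1: P = 1140 kPa, V = 9.56 L, T = 724 K.
Step 2 — Isobaric: P stays 1140 kPa; V/T = const ⇒ T₂ = 820 K, V₂ = 10.8 L.
W = PΔV = 1140×(10.8−9.56) kPa·L = 1450 J.
ΔU = nCvΔT = 1.81×12.5×(820−724) = 2170 J.
Q = ΔU + W = nCpΔT = 3610 J.
Net over both steps: W = 1450 J, Q = 13900 J, ΔU = 12500 J.

12500 J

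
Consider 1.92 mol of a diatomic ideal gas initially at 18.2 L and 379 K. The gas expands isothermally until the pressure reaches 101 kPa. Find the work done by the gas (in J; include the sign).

P₁ = nRT₁/V₁ = 1.92×8.314×379/18.2 = 332 kPa.
Isothermal: T stays 379 K; PV = const ⇒ V₂ = 59.9 L, P₂ = 101 kPa.
W = nRT ln(V₂/V₁) = 1.92×8.314×379×ln(3.29) = 7210 J.

7210 J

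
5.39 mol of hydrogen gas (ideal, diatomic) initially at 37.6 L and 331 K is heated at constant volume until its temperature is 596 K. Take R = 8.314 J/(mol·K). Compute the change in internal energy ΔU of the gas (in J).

P₁ = nRT₁/V₁ = 5.39×8.314×331/37.6 = 394 kPa.
Isochoric: V stays 37.6 L; P/T = const ⇒ T₂ = 596 K, P₂ = 710 kPa.
For an ideal gas ΔU = nCvΔT with Cv = (5/2)R = 20.8 J/(mol·K).
ΔU = 5.39×20.8×(596−331) = 29700 J.

29700 J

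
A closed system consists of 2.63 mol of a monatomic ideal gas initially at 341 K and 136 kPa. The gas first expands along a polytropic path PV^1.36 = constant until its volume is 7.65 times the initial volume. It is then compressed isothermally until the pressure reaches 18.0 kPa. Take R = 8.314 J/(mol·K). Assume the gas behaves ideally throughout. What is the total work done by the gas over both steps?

V₁ = nRT₁/P₁ = 2.63×8.314×341/136 = 54.8 L.
Step 1 — Polytropic n=1.36: T₂ = T₁(V₁/V₂)^(n−1) = 341×(0.131)^0.36 = 164 K; P₂ = P₁(V₁/V₂)^n = 8.55 kPa.
W = (P₁V₁−P₂V₂)/(n−1) = (136×54.8−8.55×419)/0.36 = 10800 J.
ΔU = nCvΔT = 2.63×12.5×(164−341) = -5810 J.
Q = ΔU + W = 4950 J.
State after step 1: P = 8.55 kPa, V = 419 L, T = 164 K.
Step 2 — Isothermal: T stays 164 K; PV = const ⇒ V₂ = 199 L, P₂ = 18.0 kPa.
ΔU = 0 (ideal gas, T constant).
W = nRT ln(V₂/V₁) = 2.63×8.314×164×ln(0.475) = -2670 J.
Q = ΔU + W = -2670 J.
Net over both steps: W = 8090 J, Q = 2280 J, ΔU = -5810 J.

8090 J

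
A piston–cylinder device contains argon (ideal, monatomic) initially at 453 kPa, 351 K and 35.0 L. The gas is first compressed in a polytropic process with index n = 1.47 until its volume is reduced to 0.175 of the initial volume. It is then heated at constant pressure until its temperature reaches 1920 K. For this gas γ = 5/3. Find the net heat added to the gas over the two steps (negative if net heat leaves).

114000 J

n = P₁V₁/(RT₁) = 453×35.0/(8.314×351) = 5.43 mol.
Step 1 — Polytropic n=1.47: T₂ = T₁(V₁/V₂)^(n−1) = 351×(5.71)^0.47 = 796 K; P₂ = P₁(V₁/V₂)^n = 5870 kPa.
W = (P₁V₁−P₂V₂)/(n−1) = (453×35.0−5870×6.12)/0.47 = -42800 J.
ΔU = nCvΔT = 5.43×12.5×(796−351) = 30200 J.
Q = ΔU + W = -12600 J.
State after step 1: P = 5870 kPa, V = 6.12 L, T = 796 K.
Step 2 — Isobaric: P stays 5870 kPa; V/T = const ⇒ T₂ = 1920 K, V₂ = 14.8 L.
W = PΔV = 5870×(14.8−6.12) kPa·L = 50800 J.
ΔU = nCvΔT = 5.43×12.5×(1920−796) = 76100 J.
Q = ΔU + W = nCpΔT = 127000 J.
Net over both steps: W = 7960 J, Q = 114000 J, ΔU = 106000 J.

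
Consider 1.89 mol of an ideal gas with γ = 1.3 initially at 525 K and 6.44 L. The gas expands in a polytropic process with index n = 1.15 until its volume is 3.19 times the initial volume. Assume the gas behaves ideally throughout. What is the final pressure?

337 kPa

P₁ = nRT₁/V₁ = 1.89×8.314×525/6.44 = 1280 kPa.
Polytropic n=1.15: T₂ = T₁(V₁/V₂)^(n−1) = 525×(0.313)^0.15 = 441 K; P₂ = P₁(V₁/V₂)^n = 337 kPa.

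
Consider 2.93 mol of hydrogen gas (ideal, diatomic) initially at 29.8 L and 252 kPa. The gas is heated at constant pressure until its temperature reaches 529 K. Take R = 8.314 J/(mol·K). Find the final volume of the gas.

T₁ = P₁V₁/(nR) = 252×29.8/(2.93×8.314) = 308 K.
Isobaric: P stays 252 kPa; V/T = const ⇒ T₂ = 529 K, V₂ = 51.1 L.

51.1 L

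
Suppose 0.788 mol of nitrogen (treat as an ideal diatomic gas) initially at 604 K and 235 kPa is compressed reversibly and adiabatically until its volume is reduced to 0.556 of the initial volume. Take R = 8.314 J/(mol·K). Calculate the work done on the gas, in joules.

2620 J

V₁ = nRT₁/P₁ = 0.788×8.314×604/235 = 16.8 L.
Adiabatic: TV^(γ−1) = const ⇒ T₂ = 604×(1.80)^0.400 = 764 K; PV^γ = const ⇒ P₂ = 535 kPa.
ΔU = nCvΔT = 0.788×20.8×(764−604) = 2620 J.
Q = 0 for an adiabatic process, so W = −ΔU = -2620 J.
Work done on the gas = −W_by = 2620 J.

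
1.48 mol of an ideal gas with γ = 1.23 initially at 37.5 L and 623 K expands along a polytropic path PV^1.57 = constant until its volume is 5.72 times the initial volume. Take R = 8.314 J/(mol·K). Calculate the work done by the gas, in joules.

8470 J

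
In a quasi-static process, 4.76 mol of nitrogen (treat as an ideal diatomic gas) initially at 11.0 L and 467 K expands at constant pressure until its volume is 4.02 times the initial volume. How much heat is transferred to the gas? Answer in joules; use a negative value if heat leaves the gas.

P₁ = nRT₁/V₁ = 4.76×8.314×467/11.0 = 1680 kPa.
Isobaric: P stays 1680 kPa; V/T = const ⇒ T₂ = 1880 K, V₂ = 44.2 L.
W = PΔV = 1680×(44.2−11.0) kPa·L = 55800 J.
ΔU = nCvΔT = 4.76×20.8×(1880−467) = 140000 J.
Q = ΔU + W = nCpΔT = 195000 J.

195000 J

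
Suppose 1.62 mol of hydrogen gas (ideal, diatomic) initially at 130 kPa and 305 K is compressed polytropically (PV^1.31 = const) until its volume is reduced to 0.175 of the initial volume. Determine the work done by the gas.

-9500 J

V₁ = nRT₁/P₁ = 1.62×8.314×305/130 = 31.6 L.
Polytropic n=1.31: T₂ = T₁(V₁/V₂)^(n−1) = 305×(5.71)^0.31 = 524 K; P₂ = P₁(V₁/V₂)^n = 1280 kPa.
W = (P₁V₁−P₂V₂)/(n−1) = (130×31.6−1280×5.53)/0.31 = -9500 J.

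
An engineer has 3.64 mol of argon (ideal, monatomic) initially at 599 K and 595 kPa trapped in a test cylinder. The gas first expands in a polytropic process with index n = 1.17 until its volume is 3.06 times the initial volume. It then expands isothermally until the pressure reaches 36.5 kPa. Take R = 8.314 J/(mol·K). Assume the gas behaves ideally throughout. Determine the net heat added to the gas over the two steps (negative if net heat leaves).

36000 J

V₁ = nRT₁/P₁ = 3.64×8.314×599/595 = 30.5 L.
Step 1 — Polytropic n=1.17: T₂ = T₁(V₁/V₂)^(n−1) = 599×(0.327)^0.17 = 495 K; P₂ = P₁(V₁/V₂)^n = 161 kPa.
W = (P₁V₁−P₂V₂)/(n−1) = (595×30.5−161×93.2)/0.17 = 18500 J.
ΔU = nCvΔT = 3.64×12.5×(495−599) = -4710 J.
Q = ΔU + W = 13800 J.
State after step 1: P = 161 kPa, V = 93.2 L, T = 495 K.
Step 2 — Isothermal: T stays 495 K; PV = const ⇒ V₂ = 411 L, P₂ = 36.5 kPa.
ΔU = 0 (ideal gas, T constant).
W = nRT ln(V₂/V₁) = 3.64×8.314×495×ln(4.40) = 22200 J.
Q = ΔU + W = 22200 J.
Net over both steps: W = 40700 J, Q = 36000 J, ΔU = -4710 J.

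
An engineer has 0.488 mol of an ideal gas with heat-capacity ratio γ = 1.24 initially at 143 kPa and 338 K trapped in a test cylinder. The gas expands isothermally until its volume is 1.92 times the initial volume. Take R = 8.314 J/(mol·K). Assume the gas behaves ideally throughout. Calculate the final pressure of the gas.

V₁ = nRT₁/P₁ = 0.488×8.314×338/143 = 9.59 L.
Isothermal: T stays 338 K; PV = const ⇒ V₂ = 18.4 L, P₂ = 74.5 kPa.

74.5 kPa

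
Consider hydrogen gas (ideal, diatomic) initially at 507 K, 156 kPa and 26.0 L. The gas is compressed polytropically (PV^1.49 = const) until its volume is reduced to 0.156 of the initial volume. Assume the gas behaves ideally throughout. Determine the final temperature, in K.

Polytropic n=1.49: T₂ = T₁(V₁/V₂)^(n−1) = 507×(6.41)^0.49 = 1260 K; P₂ = P₁(V₁/V₂)^n = 2490 kPa.

1260 K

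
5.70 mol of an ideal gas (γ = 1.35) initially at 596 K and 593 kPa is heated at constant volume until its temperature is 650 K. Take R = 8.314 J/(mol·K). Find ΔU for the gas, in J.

V₁ = nRT₁/P₁ = 5.70×8.314×596/593 = 47.6 L.
Isochoric: V stays 47.6 L; P/T = const ⇒ T₂ = 650 K, P₂ = 647 kPa.
For an ideal gas ΔU = nCvΔT with Cv = R/(γ−1) = 23.8 J/(mol·K).
ΔU = 5.70×23.8×(650−596) = 7310 J.

7310 J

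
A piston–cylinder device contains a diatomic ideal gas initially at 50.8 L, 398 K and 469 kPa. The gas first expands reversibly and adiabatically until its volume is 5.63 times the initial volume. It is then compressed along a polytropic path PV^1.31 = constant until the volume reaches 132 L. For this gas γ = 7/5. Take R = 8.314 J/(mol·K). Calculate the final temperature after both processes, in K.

253 K

n = P₁V₁/(RT₁) = 469×50.8/(8.314×398) = 7.20 mol.
Step 1 — Adiabatic: TV^(γ−1) = const ⇒ T₂ = 398×(0.178)^0.400 = 199 K; PV^γ = const ⇒ P₂ = 41.7 kPa.
ΔU = nCvΔT = 7.20×20.8×(199−398) = -29700 J.
Q = 0 for an adiabatic process, so W = −ΔU = 29700 J.
State after step 1: P = 41.7 kPa, V = 286 L, T = 199 K.
Step 2 — Polytropic n=1.31: T₂ = T₁(V₁/V₂)^(n−1) = 199×(2.17)^0.31 = 253 K; P₂ = P₁(V₁/V₂)^n = 115 kPa.
W = (P₁V₁−P₂V₂)/(n−1) = (41.7×286−115×132)/0.31 = -10400 J.
ΔU = nCvΔT = 7.20×20.8×(253−199) = 8080 J.
Q = ΔU + W = -2350 J.
Net over both steps: W = 19300 J, Q = -2350 J, ΔU = -21600 J.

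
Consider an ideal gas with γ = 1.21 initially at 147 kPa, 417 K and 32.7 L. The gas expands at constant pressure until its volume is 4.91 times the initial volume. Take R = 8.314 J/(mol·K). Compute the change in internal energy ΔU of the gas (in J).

n = P₁V₁/(RT₁) = 147×32.7/(8.314×417) = 1.39 mol.
Isobaric: P stays 147 kPa; V/T = const ⇒ T₂ = 2050 K, V₂ = 161 L.
For an ideal gas ΔU = nCvΔT with Cv = R/(γ−1) = 39.6 J/(mol·K).
ΔU = 1.39×39.6×(2050−417) = 89500 J.

89500 J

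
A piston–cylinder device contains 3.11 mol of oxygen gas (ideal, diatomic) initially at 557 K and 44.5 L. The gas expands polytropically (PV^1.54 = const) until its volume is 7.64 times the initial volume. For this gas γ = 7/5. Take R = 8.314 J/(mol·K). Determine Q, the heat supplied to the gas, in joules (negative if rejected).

-6220 J

P₁ = nRT₁/V₁ = 3.11×8.314×557/44.5 = 324 kPa.
Polytropic n=1.54: T₂ = T₁(V₁/V₂)^(n−1) = 557×(0.131)^0.54 = 186 K; P₂ = P₁(V₁/V₂)^n = 14.1 kPa.
W = (P₁V₁−P₂V₂)/(n−1) = (324×44.5−14.1×340)/0.54 = 17800 J.
ΔU = nCvΔT = 3.11×20.8×(186−557) = -24000 J.
Q = ΔU + W = -6220 J.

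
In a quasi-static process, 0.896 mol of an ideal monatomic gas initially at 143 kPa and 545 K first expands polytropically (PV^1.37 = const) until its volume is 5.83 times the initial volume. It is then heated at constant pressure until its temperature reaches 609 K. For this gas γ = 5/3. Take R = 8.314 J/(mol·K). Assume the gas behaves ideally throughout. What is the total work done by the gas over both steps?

7680 J

V₁ = nRT₁/P₁ = 0.896×8.314×545/143 = 28.4 L.
Step 1 — Polytropic n=1.37: T₂ = T₁(V₁/V₂)^(n−1) = 545×(0.172)^0.37 = 284 K; P₂ = P₁(V₁/V₂)^n = 12.8 kPa.
W = (P₁V₁−P₂V₂)/(n−1) = (143×28.4−12.8×166)/0.37 = 5260 J.
ΔU = nCvΔT = 0.896×12.5×(284−545) = -2920 J.
Q = ΔU + W = 2340 J.
State after step 1: P = 12.8 kPa, V = 166 L, T = 284 K.
Step 2 — Isobaric: P stays 12.8 kPa; V/T = const ⇒ T₂ = 609 K, V₂ = 355 L.
W = PΔV = 12.8×(355−166) kPa·L = 2420 J.
ΔU = nCvΔT = 0.896×12.5×(609−284) = 3630 J.
Q = ΔU + W = nCpΔT = 6060 J.
Net over both steps: W = 7680 J, Q = 8390 J, ΔU = 715 J.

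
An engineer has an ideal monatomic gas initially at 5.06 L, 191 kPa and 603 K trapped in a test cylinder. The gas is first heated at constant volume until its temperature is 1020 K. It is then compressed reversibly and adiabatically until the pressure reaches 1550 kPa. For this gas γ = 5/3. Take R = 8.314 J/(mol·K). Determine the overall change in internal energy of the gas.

3140 J

n = P₁V₁/(RT₁) = 191×5.06/(8.314×603) = 0.193 mol.
Step 1 — Isochoric: V stays 5.06 L; P/T = const ⇒ T₂ = 1020 K, P₂ = 323 kPa.
W = 0 (no volume change).
ΔU = nCvΔT = 0.193×12.5×(1020−603) = 1000 J.
Q = ΔU = 1000 J.
State after step 1: P = 323 kPa, V = 5.06 L, T = 1020 K.
Step 2 — Adiabatic: T₂/T₁ = (P₂/P₁)^((γ−1)/γ) ⇒ T₂ = 1020×(4.80)^0.400 = 1910 K; V₂ = 1.97 L.
ΔU = nCvΔT = 0.193×12.5×(1910−1020) = 2140 J.
Q = 0 for an adiabatic process, so W = −ΔU = -2140 J.
Net over both steps: W = -2140 J, Q = 1000 J, ΔU = 3140 J.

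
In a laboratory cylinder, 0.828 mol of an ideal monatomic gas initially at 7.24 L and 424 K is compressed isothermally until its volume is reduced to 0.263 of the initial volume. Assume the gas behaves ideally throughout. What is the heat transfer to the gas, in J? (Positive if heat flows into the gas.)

-3900 J

P₁ = nRT₁/V₁ = 0.828×8.314×424/7.24 = 403 kPa.
Isothermal: T stays 424 K; PV = const ⇒ V₂ = 1.90 L, P₂ = 1530 kPa.
ΔU = 0 (ideal gas, T constant).
W = nRT ln(V₂/V₁) = 0.828×8.314×424×ln(0.263) = -3900 J.
Q = ΔU + W = -3900 J.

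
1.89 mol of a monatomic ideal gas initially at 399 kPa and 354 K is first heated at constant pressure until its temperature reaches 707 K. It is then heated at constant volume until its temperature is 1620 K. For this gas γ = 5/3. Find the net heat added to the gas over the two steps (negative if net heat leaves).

V₁ = nRT₁/P₁ = 1.89×8.314×354/399 = 13.9 L.
Step 1 — Isobaric: P stays 399 kPa; V/T = const ⇒ T₂ = 707 K, V₂ = 27.8 L.
W = PΔV = 399×(27.8−13.9) kPa·L = 5550 J.
ΔU = nCvΔT = 1.89×12.5×(707−354) = 8320 J.
Q = ΔU + W = nCpΔT = 13900 J.
State after step 1: P = 399 kPa, V = 27.8 L, T = 707 K.
Step 2 — Isochoric: V stays 27.8 L; P/T = const ⇒ T₂ = 1620 K, P₂ = 914 kPa.
W = 0 (no volume change).
ΔU = nCvΔT = 1.89×12.5×(1620−707) = 21500 J.
Q = ΔU = 21500 J.
Net over both steps: W = 5550 J, Q = 35400 J, ΔU = 29800 J.

35400 J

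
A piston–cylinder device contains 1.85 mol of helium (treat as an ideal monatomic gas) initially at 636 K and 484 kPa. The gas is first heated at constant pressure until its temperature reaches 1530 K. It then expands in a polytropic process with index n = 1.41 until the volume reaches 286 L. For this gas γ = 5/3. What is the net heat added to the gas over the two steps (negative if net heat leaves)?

V₁ = nRT₁/P₁ = 1.85×8.314×636/484 = 20.2 L.
Step 1 — Isobaric: P stays 484 kPa; V/T = const ⇒ T₂ = 1530 K, V₂ = 48.6 L.
W = PΔV = 484×(48.6−20.2) kPa·L = 13800 J.
ΔU = nCvΔT = 1.85×12.5×(1530−636) = 20600 J.
Q = ΔU + W = nCpΔT = 34400 J.
State after step 1: P = 484 kPa, V = 48.6 L, T = 1530 K.
Step 2 — Polytropic n=1.41: T₂ = T₁(V₁/V₂)^(n−1) = 1530×(0.170)^0.41 = 740 K; P₂ = P₁(V₁/V₂)^n = 39.8 kPa.
W = (P₁V₁−P₂V₂)/(n−1) = (484×48.6−39.8×286)/0.41 = 29600 J.
ΔU = nCvΔT = 1.85×12.5×(740−1530) = -18200 J.
Q = ΔU + W = 11400 J.
Net over both steps: W = 43400 J, Q = 45800 J, ΔU = 2400 J.

45800 J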